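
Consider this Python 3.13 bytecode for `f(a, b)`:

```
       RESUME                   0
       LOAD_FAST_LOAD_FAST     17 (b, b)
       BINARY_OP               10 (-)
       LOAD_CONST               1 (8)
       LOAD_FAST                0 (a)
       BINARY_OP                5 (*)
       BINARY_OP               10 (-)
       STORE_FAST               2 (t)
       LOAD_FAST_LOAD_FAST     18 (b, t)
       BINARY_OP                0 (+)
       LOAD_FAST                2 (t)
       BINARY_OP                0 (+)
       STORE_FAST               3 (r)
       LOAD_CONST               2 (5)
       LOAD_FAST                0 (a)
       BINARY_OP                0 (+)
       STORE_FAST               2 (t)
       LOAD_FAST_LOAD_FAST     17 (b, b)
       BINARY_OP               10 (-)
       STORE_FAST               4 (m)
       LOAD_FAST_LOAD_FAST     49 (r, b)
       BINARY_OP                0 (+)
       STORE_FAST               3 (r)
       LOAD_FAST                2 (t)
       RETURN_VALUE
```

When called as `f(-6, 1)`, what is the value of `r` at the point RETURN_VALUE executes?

LOAD_FAST_LOAD_FAST b,b → push 1,1. Stack: [1, 1]
BINARY_OP - → 1 - 1 = 0. Stack: [0]
LOAD_CONST → push 8. Stack: [0, 8]
LOAD_FAST a → push -6. Stack: [0, 8, -6]
BINARY_OP * → 8 * -6 = -48. Stack: [0, -48]
BINARY_OP - → 0 - -48 = 48. Stack: [48]
STORE_FAST t → t=48. Stack: []
LOAD_FAST_LOAD_FAST b,t → push 1,48. Stack: [1, 48]
BINARY_OP + → 1 + 48 = 49. Stack: [49]
LOAD_FAST t → push 48. Stack: [49, 48]
BINARY_OP + → 49 + 48 = 97. Stack: [97]
STORE_FAST r → r=97. Stack: []
LOAD_CONST → push 5. Stack: [5]
LOAD_FAST a → push -6. Stack: [5, -6]
BINARY_OP + → 5 + -6 = -1. Stack: [-1]
STORE_FAST t → t=-1. Stack: []
LOAD_FAST_LOAD_FAST b,b → push 1,1. Stack: [1, 1]
BINARY_OP - → 1 - 1 = 0. Stack: [0]
STORE_FAST m → m=0. Stack: []
LOAD_FAST_LOAD_FAST r,b → push 97,1. Stack: [97, 1]
BINARY_OP + → 97 + 1 = 98. Stack: [98]
STORE_FAST r → r=98. Stack: []
LOAD_FAST t → push -1. Stack: [-1]
RETURN_VALUE → return -1.

98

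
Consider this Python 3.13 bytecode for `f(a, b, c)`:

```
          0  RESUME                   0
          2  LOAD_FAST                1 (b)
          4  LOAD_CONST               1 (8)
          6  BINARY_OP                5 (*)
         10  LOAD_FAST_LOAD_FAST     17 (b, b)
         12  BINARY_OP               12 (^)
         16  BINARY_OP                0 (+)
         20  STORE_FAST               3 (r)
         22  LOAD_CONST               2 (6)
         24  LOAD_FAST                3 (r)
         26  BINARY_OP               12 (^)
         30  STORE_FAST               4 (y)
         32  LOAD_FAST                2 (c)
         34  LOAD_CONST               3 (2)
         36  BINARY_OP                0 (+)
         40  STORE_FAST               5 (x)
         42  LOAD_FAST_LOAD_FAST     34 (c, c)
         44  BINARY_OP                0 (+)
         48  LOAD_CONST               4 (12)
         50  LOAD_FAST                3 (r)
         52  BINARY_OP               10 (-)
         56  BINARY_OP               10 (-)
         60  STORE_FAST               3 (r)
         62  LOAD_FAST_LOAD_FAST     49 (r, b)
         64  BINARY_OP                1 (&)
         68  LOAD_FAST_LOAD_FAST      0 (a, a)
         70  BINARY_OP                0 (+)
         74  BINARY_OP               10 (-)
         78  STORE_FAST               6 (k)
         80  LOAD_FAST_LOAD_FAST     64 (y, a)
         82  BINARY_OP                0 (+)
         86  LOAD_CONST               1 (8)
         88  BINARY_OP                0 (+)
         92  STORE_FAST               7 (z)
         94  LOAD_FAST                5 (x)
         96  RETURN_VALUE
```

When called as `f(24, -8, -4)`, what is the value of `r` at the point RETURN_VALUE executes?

-84

LOAD_FAST b → push -8. Stack: [-8]
LOAD_CONST → push 8. Stack: [-8, 8]
BINARY_OP * → -8 * 8 = -64. Stack: [-64]
LOAD_FAST_LOAD_FAST b,b → push -8,-8. Stack: [-64, -8, -8]
BINARY_OP ^ → -8 ^ -8 = 0. Stack: [-64, 0]
BINARY_OP + → -64 + 0 = -64. Stack: [-64]
STORE_FAST r → r=-64. Stack: []
LOAD_CONST → push 6. Stack: [6]
LOAD_FAST r → push -64. Stack: [6, -64]
BINARY_OP ^ → 6 ^ -64 = -58. Stack: [-58]
STORE_FAST y → y=-58. Stack: []
LOAD_FAST c → push -4. Stack: [-4]
LOAD_CONST → push 2. Stack: [-4, 2]
BINARY_OP + → -4 + 2 = -2. Stack: [-2]
STORE_FAST x → x=-2. Stack: []
LOAD_FAST_LOAD_FAST c,c → push -4,-4. Stack: [-4, -4]
BINARY_OP + → -4 + -4 = -8. Stack: [-8]
LOAD_CONST → push 12. Stack: [-8, 12]
LOAD_FAST r → push -64. Stack: [-8, 12, -64]
BINARY_OP - → 12 - -64 = 76. Stack: [-8, 76]
BINARY_OP - → -8 - 76 = -84. Stack: [-84]
STORE_FAST r → r=-84. Stack: []
LOAD_FAST_LOAD_FAST r,b → push -84,-8. Stack: [-84, -8]
BINARY_OP & → -84 & -8 = -88. Stack: [-88]
LOAD_FAST_LOAD_FAST a,a → push 24,24. Stack: [-88, 24, 24]
BINARY_OP + → 24 + 24 = 48. Stack: [-88, 48]
BINARY_OP - → -88 - 48 = -136. Stack: [-136]
STORE_FAST k → k=-136. Stack: []
LOAD_FAST_LOAD_FAST y,a → push -58,24. Stack: [-58, 24]
BINARY_OP + → -58 + 24 = -34. Stack: [-34]
LOAD_CONST → push 8. Stack: [-34, 8]
BINARY_OP + → -34 + 8 = -26. Stack: [-26]
STORE_FAST z → z=-26. Stack: []
LOAD_FAST x → push -2. Stack: [-2]
RETURN_VALUE → return -2.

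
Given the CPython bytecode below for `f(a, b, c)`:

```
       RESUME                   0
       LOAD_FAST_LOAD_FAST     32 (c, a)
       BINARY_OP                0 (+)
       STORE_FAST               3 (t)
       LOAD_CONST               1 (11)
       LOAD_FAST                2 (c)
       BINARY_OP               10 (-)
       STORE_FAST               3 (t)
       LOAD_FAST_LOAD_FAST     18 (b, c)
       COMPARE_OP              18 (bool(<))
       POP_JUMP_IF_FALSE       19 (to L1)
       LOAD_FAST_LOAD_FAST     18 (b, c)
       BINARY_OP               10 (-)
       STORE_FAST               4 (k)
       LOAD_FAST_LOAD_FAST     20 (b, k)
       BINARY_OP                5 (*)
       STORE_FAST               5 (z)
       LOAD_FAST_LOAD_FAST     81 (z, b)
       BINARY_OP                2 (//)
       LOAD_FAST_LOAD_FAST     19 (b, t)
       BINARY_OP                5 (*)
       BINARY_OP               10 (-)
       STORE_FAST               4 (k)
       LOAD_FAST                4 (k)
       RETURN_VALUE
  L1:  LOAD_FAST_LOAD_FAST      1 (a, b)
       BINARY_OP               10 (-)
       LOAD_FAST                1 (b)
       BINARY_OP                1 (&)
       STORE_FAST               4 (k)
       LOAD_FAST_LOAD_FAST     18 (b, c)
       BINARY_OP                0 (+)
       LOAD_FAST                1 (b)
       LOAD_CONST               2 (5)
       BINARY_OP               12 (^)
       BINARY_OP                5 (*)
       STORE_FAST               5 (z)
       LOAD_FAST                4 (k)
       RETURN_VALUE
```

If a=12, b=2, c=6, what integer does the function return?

-14

LOAD_FAST_LOAD_FAST c,a → push 6,12. Stack: [6, 12]
BINARY_OP + → 6 + 12 = 18. Stack: [18]
STORE_FAST t → t=18. Stack: []
LOAD_CONST → push 11. Stack: [11]
LOAD_FAST c → push 6. Stack: [11, 6]
BINARY_OP - → 11 - 6 = 5. Stack: [5]
STORE_FAST t → t=5. Stack: []
LOAD_FAST_LOAD_FAST b,c → push 2,6. Stack: [2, 6]
COMPARE_OP bool(<) → 2 vs 6 = True. Stack: [True]
POP_JUMP_IF_FALSE → pop True; no jump. Stack: []
LOAD_FAST_LOAD_FAST b,c → push 2,6. Stack: [2, 6]
BINARY_OP - → 2 - 6 = -4. Stack: [-4]
STORE_FAST k → k=-4. Stack: []
LOAD_FAST_LOAD_FAST b,k → push 2,-4. Stack: [2, -4]
BINARY_OP * → 2 * -4 = -8. Stack: [-8]
STORE_FAST z → z=-8. Stack: []
LOAD_FAST_LOAD_FAST z,b → push -8,2. Stack: [-8, 2]
BINARY_OP // → -8 // 2 = -4. Stack: [-4]
LOAD_FAST_LOAD_FAST b,t → push 2,5. Stack: [-4, 2, 5]
BINARY_OP * → 2 * 5 = 10. Stack: [-4, 10]
BINARY_OP - → -4 - 10 = -14. Stack: [-14]
STORE_FAST k → k=-14. Stack: []
LOAD_FAST k → push -14. Stack: [-14]
RETURN_VALUE → return -14.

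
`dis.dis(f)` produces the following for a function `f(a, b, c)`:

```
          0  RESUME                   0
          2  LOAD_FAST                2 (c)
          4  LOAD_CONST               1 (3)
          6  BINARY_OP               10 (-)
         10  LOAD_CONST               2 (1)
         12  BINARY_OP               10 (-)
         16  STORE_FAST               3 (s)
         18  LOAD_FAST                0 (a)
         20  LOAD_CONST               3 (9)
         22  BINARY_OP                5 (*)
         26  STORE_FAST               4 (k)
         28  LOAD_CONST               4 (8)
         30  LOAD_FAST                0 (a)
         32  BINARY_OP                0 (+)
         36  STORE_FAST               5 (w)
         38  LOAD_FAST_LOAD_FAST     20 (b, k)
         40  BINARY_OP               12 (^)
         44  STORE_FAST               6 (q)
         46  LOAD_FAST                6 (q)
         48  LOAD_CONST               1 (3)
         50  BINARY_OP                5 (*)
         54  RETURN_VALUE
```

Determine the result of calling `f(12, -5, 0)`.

-315

LOAD_FAST c → push 0. Stack: [0]
LOAD_CONST → push 3. Stack: [0, 3]
BINARY_OP - → 0 - 3 = -3. Stack: [-3]
LOAD_CONST → push 1. Stack: [-3, 1]
BINARY_OP - → -3 - 1 = -4. Stack: [-4]
STORE_FAST s → s=-4. Stack: []
LOAD_FAST a → push 12. Stack: [12]
LOAD_CONST → push 9. Stack: [12, 9]
BINARY_OP * → 12 * 9 = 108. Stack: [108]
STORE_FAST k → k=108. Stack: []
LOAD_CONST → push 8. Stack: [8]
LOAD_FAST a → push 12. Stack: [8, 12]
BINARY_OP + → 8 + 12 = 20. Stack: [20]
STORE_FAST w → w=20. Stack: []
LOAD_FAST_LOAD_FAST b,k → push -5,108. Stack: [-5, 108]
BINARY_OP ^ → -5 ^ 108 = -105. Stack: [-105]
STORE_FAST q → q=-105. Stack: []
LOAD_FAST q → push -105. Stack: [-105]
LOAD_CONST → push 3. Stack: [-105, 3]
BINARY_OP * → -105 * 3 = -315. Stack: [-315]
RETURN_VALUE → return -315.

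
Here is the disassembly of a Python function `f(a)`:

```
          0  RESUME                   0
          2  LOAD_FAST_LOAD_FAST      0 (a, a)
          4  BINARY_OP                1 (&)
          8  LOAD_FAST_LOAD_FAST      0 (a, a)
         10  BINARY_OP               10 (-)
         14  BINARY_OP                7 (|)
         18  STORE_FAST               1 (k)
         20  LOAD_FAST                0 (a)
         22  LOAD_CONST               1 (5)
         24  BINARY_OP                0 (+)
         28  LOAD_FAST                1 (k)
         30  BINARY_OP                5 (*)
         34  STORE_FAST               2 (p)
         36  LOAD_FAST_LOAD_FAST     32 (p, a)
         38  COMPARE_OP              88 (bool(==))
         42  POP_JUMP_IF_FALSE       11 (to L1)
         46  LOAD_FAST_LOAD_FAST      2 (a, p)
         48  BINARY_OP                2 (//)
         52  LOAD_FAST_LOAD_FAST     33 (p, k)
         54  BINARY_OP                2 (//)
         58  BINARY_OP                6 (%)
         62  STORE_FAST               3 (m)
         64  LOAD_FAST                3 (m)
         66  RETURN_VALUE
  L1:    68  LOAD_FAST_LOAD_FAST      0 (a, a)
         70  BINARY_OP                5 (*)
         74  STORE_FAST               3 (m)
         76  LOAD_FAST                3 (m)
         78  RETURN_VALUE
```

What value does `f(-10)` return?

100

LOAD_FAST_LOAD_FAST a,a → push -10,-10. Stack: [-10, -10]
BINARY_OP & → -10 & -10 = -10. Stack: [-10]
LOAD_FAST_LOAD_FAST a,a → push -10,-10. Stack: [-10, -10, -10]
BINARY_OP - → -10 - -10 = 0. Stack: [-10, 0]
BINARY_OP | → -10 | 0 = -10. Stack: [-10]
STORE_FAST k → k=-10. Stack: []
LOAD_FAST a → push -10. Stack: [-10]
LOAD_CONST → push 5. Stack: [-10, 5]
BINARY_OP + → -10 + 5 = -5. Stack: [-5]
LOAD_FAST k → push -10. Stack: [-5, -10]
BINARY_OP * → -5 * -10 = 50. Stack: [50]
STORE_FAST p → p=50. Stack: []
LOAD_FAST_LOAD_FAST p,a → push 50,-10. Stack: [50, -10]
COMPARE_OP bool(==) → 50 vs -10 = False. Stack: [False]
POP_JUMP_IF_FALSE → pop False; jump. Stack: []
LOAD_FAST_LOAD_FAST a,a → push -10,-10. Stack: [-10, -10]
BINARY_OP * → -10 * -10 = 100. Stack: [100]
STORE_FAST m → m=100. Stack: []
LOAD_FAST m → push 100. Stack: [100]
RETURN_VALUE → return 100.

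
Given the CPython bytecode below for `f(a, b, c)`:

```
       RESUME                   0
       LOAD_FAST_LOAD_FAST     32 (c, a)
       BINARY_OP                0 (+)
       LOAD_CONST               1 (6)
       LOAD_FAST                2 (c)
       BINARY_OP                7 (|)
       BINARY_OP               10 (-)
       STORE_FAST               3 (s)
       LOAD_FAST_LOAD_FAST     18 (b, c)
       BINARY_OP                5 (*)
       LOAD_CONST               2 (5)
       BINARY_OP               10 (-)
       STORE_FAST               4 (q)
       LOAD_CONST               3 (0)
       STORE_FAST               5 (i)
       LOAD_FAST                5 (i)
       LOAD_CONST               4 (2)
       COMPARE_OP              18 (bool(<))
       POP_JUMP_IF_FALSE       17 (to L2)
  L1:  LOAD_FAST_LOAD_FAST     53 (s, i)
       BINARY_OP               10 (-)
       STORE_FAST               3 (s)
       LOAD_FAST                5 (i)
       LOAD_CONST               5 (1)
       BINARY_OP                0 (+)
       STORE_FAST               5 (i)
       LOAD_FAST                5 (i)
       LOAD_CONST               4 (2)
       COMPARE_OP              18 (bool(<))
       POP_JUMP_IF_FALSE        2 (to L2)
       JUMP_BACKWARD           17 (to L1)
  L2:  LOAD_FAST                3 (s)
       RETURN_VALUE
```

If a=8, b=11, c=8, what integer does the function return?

LOAD_FAST_LOAD_FAST c,a → push 8,8. Stack: [8, 8]
BINARY_OP + → 8 + 8 = 16. Stack: [16]
LOAD_CONST → push 6. Stack: [16, 6]
LOAD_FAST c → push 8. Stack: [16, 6, 8]
BINARY_OP | → 6 | 8 = 14. Stack: [16, 14]
BINARY_OP - → 16 - 14 = 2. Stack: [2]
STORE_FAST s → s=2. Stack: []
LOAD_FAST_LOAD_FAST b,c → push 11,8. Stack: [11, 8]
BINARY_OP * → 11 * 8 = 88. Stack: [88]
LOAD_CONST → push 5. Stack: [88, 5]
BINARY_OP - → 88 - 5 = 83. Stack: [83]
STORE_FAST q → q=83. Stack: []
LOAD_CONST → push 0. Stack: [0]
STORE_FAST i → i=0. Stack: []
LOAD_FAST i → push 0. Stack: [0]
LOAD_CONST → push 2. Stack: [0, 2]
COMPARE_OP bool(<) → 0 vs 2 = True. Stack: [True]
POP_JUMP_IF_FALSE → pop True; no jump. Stack: []
LOAD_FAST_LOAD_FAST s,i → push 2,0. Stack: [2, 0]
BINARY_OP - → 2 - 0 = 2. Stack: [2]
STORE_FAST s → s=2. Stack: []
LOAD_FAST i → push 0. Stack: [0]
LOAD_CONST → push 1. Stack: [0, 1]
BINARY_OP + → 0 + 1 = 1. Stack: [1]
STORE_FAST i → i=1. Stack: []
LOAD_FAST i → push 1. Stack: [1]
LOAD_CONST → push 2. Stack: [1, 2]
COMPARE_OP bool(<) → 1 vs 2 = True. Stack: [True]
POP_JUMP_IF_FALSE → pop True; no jump. Stack: []
LOAD_FAST_LOAD_FAST s,i → push 2,1. Stack: [2, 1]
BINARY_OP - → 2 - 1 = 1. Stack: [1]
STORE_FAST s → s=1. Stack: []
LOAD_FAST i → push 1. Stack: [1]
LOAD_CONST → push 1. Stack: [1, 1]
BINARY_OP + → 1 + 1 = 2. Stack: [2]
STORE_FAST i → i=2. Stack: []
LOAD_FAST i → push 2. Stack: [2]
LOAD_CONST → push 2. Stack: [2, 2]
COMPARE_OP bool(<) → 2 vs 2 = False. Stack: [False]
POP_JUMP_IF_FALSE → pop False; jump. Stack: []
LOAD_FAST s → push 1. Stack: [1]
RETURN_VALUE → return 1.

1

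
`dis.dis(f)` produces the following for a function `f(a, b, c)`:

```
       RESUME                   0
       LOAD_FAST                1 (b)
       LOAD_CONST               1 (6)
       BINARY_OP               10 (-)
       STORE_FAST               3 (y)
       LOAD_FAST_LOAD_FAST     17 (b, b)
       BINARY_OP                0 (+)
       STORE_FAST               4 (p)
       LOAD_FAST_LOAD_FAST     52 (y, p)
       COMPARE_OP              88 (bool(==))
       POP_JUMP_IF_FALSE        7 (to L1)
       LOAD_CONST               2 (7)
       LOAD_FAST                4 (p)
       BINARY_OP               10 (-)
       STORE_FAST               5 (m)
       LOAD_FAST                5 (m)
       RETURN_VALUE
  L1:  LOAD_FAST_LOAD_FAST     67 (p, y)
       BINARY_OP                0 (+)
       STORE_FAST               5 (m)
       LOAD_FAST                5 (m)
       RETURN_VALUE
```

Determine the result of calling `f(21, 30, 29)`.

LOAD_FAST b → push 30. Stack: [30]
LOAD_CONST → push 6. Stack: [30, 6]
BINARY_OP - → 30 - 6 = 24. Stack: [24]
STORE_FAST y → y=24. Stack: []
LOAD_FAST_LOAD_FAST b,b → push 30,30. Stack: [30, 30]
BINARY_OP + → 30 + 30 = 60. Stack: [60]
STORE_FAST p → p=60. Stack: []
LOAD_FAST_LOAD_FAST y,p → push 24,60. Stack: [24, 60]
COMPARE_OP bool(==) → 24 vs 60 = False. Stack: [False]
POP_JUMP_IF_FALSE → pop False; jump. Stack: []
LOAD_FAST_LOAD_FAST p,y → push 60,24. Stack: [60, 24]
BINARY_OP + → 60 + 24 = 84. Stack: [84]
STORE_FAST m → m=84. Stack: []
LOAD_FAST m → push 84. Stack: [84]
RETURN_VALUE → return 84.

84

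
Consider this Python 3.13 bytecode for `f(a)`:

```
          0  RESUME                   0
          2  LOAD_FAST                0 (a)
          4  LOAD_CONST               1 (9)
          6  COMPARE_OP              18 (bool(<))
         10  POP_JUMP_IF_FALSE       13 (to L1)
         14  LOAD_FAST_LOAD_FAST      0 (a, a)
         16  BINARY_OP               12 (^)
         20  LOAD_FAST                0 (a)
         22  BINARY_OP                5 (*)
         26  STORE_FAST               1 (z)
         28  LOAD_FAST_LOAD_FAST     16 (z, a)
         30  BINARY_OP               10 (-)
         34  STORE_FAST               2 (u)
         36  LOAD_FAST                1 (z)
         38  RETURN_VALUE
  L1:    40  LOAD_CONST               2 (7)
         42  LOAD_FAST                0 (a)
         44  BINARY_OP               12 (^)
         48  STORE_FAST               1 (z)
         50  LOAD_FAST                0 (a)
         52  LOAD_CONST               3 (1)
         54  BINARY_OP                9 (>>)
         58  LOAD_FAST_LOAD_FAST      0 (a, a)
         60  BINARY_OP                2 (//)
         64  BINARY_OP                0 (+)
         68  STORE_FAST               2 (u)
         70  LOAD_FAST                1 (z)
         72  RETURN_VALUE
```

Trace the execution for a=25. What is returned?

30

LOAD_FAST a → push 25. Stack: [25]
LOAD_CONST → push 9. Stack: [25, 9]
COMPARE_OP bool(<) → 25 vs 9 = False. Stack: [False]
POP_JUMP_IF_FALSE → pop False; jump. Stack: []
LOAD_CONST → push 7. Stack: [7]
LOAD_FAST a → push 25. Stack: [7, 25]
BINARY_OP ^ → 7 ^ 25 = 30. Stack: [30]
STORE_FAST z → z=30. Stack: []
LOAD_FAST a → push 25. Stack: [25]
LOAD_CONST → push 1. Stack: [25, 1]
BINARY_OP >> → 25 >> 1 = 12. Stack: [12]
LOAD_FAST_LOAD_FAST a,a → push 25,25. Stack: [12, 25, 25]
BINARY_OP // → 25 // 25 = 1. Stack: [12, 1]
BINARY_OP + → 12 + 1 = 13. Stack: [13]
STORE_FAST u → u=13. Stack: []
LOAD_FAST z → push 30. Stack: [30]
RETURN_VALUE → return 30.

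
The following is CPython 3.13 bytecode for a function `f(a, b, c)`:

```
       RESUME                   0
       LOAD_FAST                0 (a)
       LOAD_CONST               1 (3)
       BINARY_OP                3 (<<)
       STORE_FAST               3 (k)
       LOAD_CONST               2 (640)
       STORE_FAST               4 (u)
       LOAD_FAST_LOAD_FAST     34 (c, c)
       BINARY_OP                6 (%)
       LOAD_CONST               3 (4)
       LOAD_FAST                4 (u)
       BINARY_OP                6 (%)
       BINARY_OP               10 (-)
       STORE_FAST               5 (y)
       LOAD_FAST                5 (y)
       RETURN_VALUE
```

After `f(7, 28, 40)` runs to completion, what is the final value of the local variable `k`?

LOAD_FAST a → push 7. Stack: [7]
LOAD_CONST → push 3. Stack: [7, 3]
BINARY_OP << → 7 << 3 = 56. Stack: [56]
STORE_FAST k → k=56. Stack: []
LOAD_CONST → push 640. Stack: [640]
STORE_FAST u → u=640. Stack: []
LOAD_FAST_LOAD_FAST c,c → push 40,40. Stack: [40, 40]
BINARY_OP % → 40 % 40 = 0. Stack: [0]
LOAD_CONST → push 4. Stack: [0, 4]
LOAD_FAST u → push 640. Stack: [0, 4, 640]
BINARY_OP % → 4 % 640 = 4. Stack: [0, 4]
BINARY_OP - → 0 - 4 = -4. Stack: [-4]
STORE_FAST y → y=-4. Stack: []
LOAD_FAST y → push -4. Stack: [-4]
RETURN_VALUE → return -4.

56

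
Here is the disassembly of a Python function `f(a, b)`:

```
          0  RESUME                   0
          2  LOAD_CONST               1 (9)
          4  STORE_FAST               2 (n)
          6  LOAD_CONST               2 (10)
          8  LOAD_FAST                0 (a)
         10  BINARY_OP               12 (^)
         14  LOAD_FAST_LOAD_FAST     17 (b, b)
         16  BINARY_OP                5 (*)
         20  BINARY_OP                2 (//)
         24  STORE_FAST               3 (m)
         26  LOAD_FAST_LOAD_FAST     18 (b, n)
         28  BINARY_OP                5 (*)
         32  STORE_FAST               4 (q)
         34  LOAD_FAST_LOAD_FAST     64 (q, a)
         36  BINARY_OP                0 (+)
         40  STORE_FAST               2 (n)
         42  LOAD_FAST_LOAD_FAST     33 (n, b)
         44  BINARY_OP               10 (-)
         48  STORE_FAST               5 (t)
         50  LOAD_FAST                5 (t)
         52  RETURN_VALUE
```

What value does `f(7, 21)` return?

LOAD_CONST → push 9. Stack: [9]
STORE_FAST n → n=9. Stack: []
LOAD_CONST → push 10. Stack: [10]
LOAD_FAST a → push 7. Stack: [10, 7]
BINARY_OP ^ → 10 ^ 7 = 13. Stack: [13]
LOAD_FAST_LOAD_FAST b,b → push 21,21. Stack: [13, 21, 21]
BINARY_OP * → 21 * 21 = 441. Stack: [13, 441]
BINARY_OP // → 13 // 441 = 0. Stack: [0]
STORE_FAST m → m=0. Stack: []
LOAD_FAST_LOAD_FAST b,n → push 21,9. Stack: [21, 9]
BINARY_OP * → 21 * 9 = 189. Stack: [189]
STORE_FAST q → q=189. Stack: []
LOAD_FAST_LOAD_FAST q,a → push 189,7. Stack: [189, 7]
BINARY_OP + → 189 + 7 = 196. Stack: [196]
STORE_FAST n → n=196. Stack: []
LOAD_FAST_LOAD_FAST n,b → push 196,21. Stack: [196, 21]
BINARY_OP - → 196 - 21 = 175. Stack: [175]
STORE_FAST t → t=175. Stack: []
LOAD_FAST t → push 175. Stack: [175]
RETURN_VALUE → return 175.

175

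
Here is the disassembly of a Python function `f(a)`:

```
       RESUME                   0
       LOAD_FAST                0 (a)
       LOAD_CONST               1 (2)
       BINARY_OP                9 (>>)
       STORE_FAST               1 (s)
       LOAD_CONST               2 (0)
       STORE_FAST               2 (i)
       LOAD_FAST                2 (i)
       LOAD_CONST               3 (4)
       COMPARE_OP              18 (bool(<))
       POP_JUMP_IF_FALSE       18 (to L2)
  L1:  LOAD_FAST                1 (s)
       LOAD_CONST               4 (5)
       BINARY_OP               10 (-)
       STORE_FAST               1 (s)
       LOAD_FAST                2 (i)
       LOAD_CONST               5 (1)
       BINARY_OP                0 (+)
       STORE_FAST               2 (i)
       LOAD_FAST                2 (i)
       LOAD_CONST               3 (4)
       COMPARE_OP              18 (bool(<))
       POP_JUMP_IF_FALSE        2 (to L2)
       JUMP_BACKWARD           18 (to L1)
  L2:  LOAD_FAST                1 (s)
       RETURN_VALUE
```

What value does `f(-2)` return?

LOAD_FAST a → push -2. Stack: [-2]
LOAD_CONST → push 2. Stack: [-2, 2]
BINARY_OP >> → -2 >> 2 = -1. Stack: [-1]
STORE_FAST s → s=-1. Stack: []
LOAD_CONST → push 0. Stack: [0]
STORE_FAST i → i=0. Stack: []
LOAD_FAST i → push 0. Stack: [0]
LOAD_CONST → push 4. Stack: [0, 4]
COMPARE_OP bool(<) → 0 vs 4 = True. Stack: [True]
POP_JUMP_IF_FALSE → pop True; no jump. Stack: []
LOAD_FAST s → push -1. Stack: [-1]
LOAD_CONST → push 5. Stack: [-1, 5]
BINARY_OP - → -1 - 5 = -6. Stack: [-6]
STORE_FAST s → s=-6. Stack: []
LOAD_FAST i → push 0. Stack: [0]
LOAD_CONST → push 1. Stack: [0, 1]
BINARY_OP + → 0 + 1 = 1. Stack: [1]
STORE_FAST i → i=1. Stack: []
LOAD_FAST i → push 1. Stack: [1]
LOAD_CONST → push 4. Stack: [1, 4]
COMPARE_OP bool(<) → 1 vs 4 = True. Stack: [True]
POP_JUMP_IF_FALSE → pop True; no jump. Stack: []
LOAD_FAST s → push -6. Stack: [-6]
LOAD_CONST → push 5. Stack: [-6, 5]
BINARY_OP - → -6 - 5 = -11. Stack: [-11]
STORE_FAST s → s=-11. Stack: []
LOAD_FAST i → push 1. Stack: [1]
LOAD_CONST → push 1. Stack: [1, 1]
BINARY_OP + → 1 + 1 = 2. Stack: [2]
STORE_FAST i → i=2. Stack: []
LOAD_FAST i → push 2. Stack: [2]
LOAD_CONST → push 4. Stack: [2, 4]
COMPARE_OP bool(<) → 2 vs 4 = True. Stack: [True]
POP_JUMP_IF_FALSE → pop True; no jump. Stack: []
LOAD_FAST s → push -11. Stack: [-11]
LOAD_CONST → push 5. Stack: [-11, 5]
BINARY_OP - → -11 - 5 = -16. Stack: [-16]
STORE_FAST s → s=-16. Stack: []
LOAD_FAST i → push 2. Stack: [2]
LOAD_CONST → push 1. Stack: [2, 1]
BINARY_OP + → 2 + 1 = 3. Stack: [3]
STORE_FAST i → i=3. Stack: []
LOAD_FAST i → push 3. Stack: [3]
LOAD_CONST → push 4. Stack: [3, 4]
COMPARE_OP bool(<) → 3 vs 4 = True. Stack: [True]
POP_JUMP_IF_FALSE → pop True; no jump. Stack: []
LOAD_FAST s → push -16. Stack: [-16]
LOAD_CONST → push 5. Stack: [-16, 5]
BINARY_OP - → -16 - 5 = -21. Stack: [-21]
STORE_FAST s → s=-21. Stack: []
LOAD_FAST i → push 3. Stack: [3]
LOAD_CONST → push 1. Stack: [3, 1]
BINARY_OP + → 3 + 1 = 4. Stack: [4]
STORE_FAST i → i=4. Stack: []
LOAD_FAST i → push 4. Stack: [4]
LOAD_CONST → push 4. Stack: [4, 4]
COMPARE_OP bool(<) → 4 vs 4 = False. Stack: [False]
POP_JUMP_IF_FALSE → pop False; jump. Stack: []
LOAD_FAST s → push -21. Stack: [-21]
RETURN_VALUE → return -21.

-21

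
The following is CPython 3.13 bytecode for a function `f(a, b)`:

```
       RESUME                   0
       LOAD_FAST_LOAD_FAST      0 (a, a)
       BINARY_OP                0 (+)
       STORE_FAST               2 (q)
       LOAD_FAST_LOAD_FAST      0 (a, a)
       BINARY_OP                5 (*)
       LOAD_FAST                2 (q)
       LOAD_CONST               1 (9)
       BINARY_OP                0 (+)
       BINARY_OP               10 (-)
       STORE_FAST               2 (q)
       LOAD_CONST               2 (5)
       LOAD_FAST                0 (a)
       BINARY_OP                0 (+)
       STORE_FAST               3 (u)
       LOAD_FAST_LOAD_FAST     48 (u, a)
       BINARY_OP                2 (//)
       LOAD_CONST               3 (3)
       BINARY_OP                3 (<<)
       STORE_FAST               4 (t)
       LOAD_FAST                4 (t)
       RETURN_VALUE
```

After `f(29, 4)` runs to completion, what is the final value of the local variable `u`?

34

LOAD_FAST_LOAD_FAST a,a → push 29,29. Stack: [29, 29]
BINARY_OP + → 29 + 29 = 58. Stack: [58]
STORE_FAST q → q=58. Stack: []
LOAD_FAST_LOAD_FAST a,a → push 29,29. Stack: [29, 29]
BINARY_OP * → 29 * 29 = 841. Stack: [841]
LOAD_FAST q → push 58. Stack: [841, 58]
LOAD_CONST → push 9. Stack: [841, 58, 9]
BINARY_OP + → 58 + 9 = 67. Stack: [841, 67]
BINARY_OP - → 841 - 67 = 774. Stack: [774]
STORE_FAST q → q=774. Stack: []
LOAD_CONST → push 5. Stack: [5]
LOAD_FAST a → push 29. Stack: [5, 29]
BINARY_OP + → 5 + 29 = 34. Stack: [34]
STORE_FAST u → u=34. Stack: []
LOAD_FAST_LOAD_FAST u,a → push 34,29. Stack: [34, 29]
BINARY_OP // → 34 // 29 = 1. Stack: [1]
LOAD_CONST → push 3. Stack: [1, 3]
BINARY_OP << → 1 << 3 = 8. Stack: [8]
STORE_FAST t → t=8. Stack: []
LOAD_FAST t → push 8. Stack: [8]
RETURN_VALUE → return 8.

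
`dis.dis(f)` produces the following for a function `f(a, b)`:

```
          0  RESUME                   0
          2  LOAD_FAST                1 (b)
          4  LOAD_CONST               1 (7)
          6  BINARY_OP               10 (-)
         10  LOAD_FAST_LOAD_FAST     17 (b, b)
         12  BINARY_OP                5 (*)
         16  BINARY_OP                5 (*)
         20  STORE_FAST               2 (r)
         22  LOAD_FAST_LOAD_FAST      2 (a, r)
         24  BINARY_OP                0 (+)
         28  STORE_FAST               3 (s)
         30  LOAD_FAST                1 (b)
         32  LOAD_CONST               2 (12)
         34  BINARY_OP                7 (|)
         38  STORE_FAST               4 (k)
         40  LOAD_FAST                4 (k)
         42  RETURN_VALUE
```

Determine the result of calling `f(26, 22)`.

LOAD_FAST b → push 22. Stack: [22]
LOAD_CONST → push 7. Stack: [22, 7]
BINARY_OP - → 22 - 7 = 15. Stack: [15]
LOAD_FAST_LOAD_FAST b,b → push 22,22. Stack: [15, 22, 22]
BINARY_OP * → 22 * 22 = 484. Stack: [15, 484]
BINARY_OP * → 15 * 484 = 7260. Stack: [7260]
STORE_FAST r → r=7260. Stack: []
LOAD_FAST_LOAD_FAST a,r → push 26,7260. Stack: [26, 7260]
BINARY_OP + → 26 + 7260 = 7286. Stack: [7286]
STORE_FAST s → s=7286. Stack: []
LOAD_FAST b → push 22. Stack: [22]
LOAD_CONST → push 12. Stack: [22, 12]
BINARY_OP | → 22 | 12 = 30. Stack: [30]
STORE_FAST k → k=30. Stack: []
LOAD_FAST k → push 30. Stack: [30]
RETURN_VALUE → return 30.

30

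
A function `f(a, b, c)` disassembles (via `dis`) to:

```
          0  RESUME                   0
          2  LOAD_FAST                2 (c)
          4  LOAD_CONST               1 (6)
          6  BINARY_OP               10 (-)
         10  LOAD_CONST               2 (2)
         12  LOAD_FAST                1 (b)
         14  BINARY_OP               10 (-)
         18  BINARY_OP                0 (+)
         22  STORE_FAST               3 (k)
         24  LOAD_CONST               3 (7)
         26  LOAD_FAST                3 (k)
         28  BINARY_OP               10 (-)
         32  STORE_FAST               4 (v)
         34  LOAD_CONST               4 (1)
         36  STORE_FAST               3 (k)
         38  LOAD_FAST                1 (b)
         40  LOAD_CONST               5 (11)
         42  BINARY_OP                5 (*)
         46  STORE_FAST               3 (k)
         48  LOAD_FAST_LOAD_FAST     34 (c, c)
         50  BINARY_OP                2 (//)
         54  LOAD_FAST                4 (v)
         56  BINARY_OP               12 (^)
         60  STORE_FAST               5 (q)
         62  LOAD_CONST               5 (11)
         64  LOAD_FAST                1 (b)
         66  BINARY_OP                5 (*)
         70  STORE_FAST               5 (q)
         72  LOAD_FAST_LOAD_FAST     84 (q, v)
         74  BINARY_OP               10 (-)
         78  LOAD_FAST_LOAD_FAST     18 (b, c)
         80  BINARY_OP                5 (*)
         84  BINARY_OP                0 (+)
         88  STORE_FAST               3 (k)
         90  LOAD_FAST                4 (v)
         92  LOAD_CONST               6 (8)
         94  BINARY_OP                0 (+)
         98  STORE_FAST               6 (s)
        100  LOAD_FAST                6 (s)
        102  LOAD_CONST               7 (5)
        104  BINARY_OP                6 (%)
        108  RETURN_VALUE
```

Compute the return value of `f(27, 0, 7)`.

2

LOAD_FAST c → push 7. Stack: [7]
LOAD_CONST → push 6. Stack: [7, 6]
BINARY_OP - → 7 - 6 = 1. Stack: [1]
LOAD_CONST → push 2. Stack: [1, 2]
LOAD_FAST b → push 0. Stack: [1, 2, 0]
BINARY_OP - → 2 - 0 = 2. Stack: [1, 2]
BINARY_OP + → 1 + 2 = 3. Stack: [3]
STORE_FAST k → k=3. Stack: []
LOAD_CONST → push 7. Stack: [7]
LOAD_FAST k → push 3. Stack: [7, 3]
BINARY_OP - → 7 - 3 = 4. Stack: [4]
STORE_FAST v → v=4. Stack: []
LOAD_CONST → push 1. Stack: [1]
STORE_FAST k → k=1. Stack: []
LOAD_FAST b → push 0. Stack: [0]
LOAD_CONST → push 11. Stack: [0, 11]
BINARY_OP * → 0 * 11 = 0. Stack: [0]
STORE_FAST k → k=0. Stack: []
LOAD_FAST_LOAD_FAST c,c → push 7,7. Stack: [7, 7]
BINARY_OP // → 7 // 7 = 1. Stack: [1]
LOAD_FAST v → push 4. Stack: [1, 4]
BINARY_OP ^ → 1 ^ 4 = 5. Stack: [5]
STORE_FAST q → q=5. Stack: []
LOAD_CONST → push 11. Stack: [11]
LOAD_FAST b → push 0. Stack: [11, 0]
BINARY_OP * → 11 * 0 = 0. Stack: [0]
STORE_FAST q → q=0. Stack: []
LOAD_FAST_LOAD_FAST q,v → push 0,4. Stack: [0, 4]
BINARY_OP - → 0 - 4 = -4. Stack: [-4]
LOAD_FAST_LOAD_FAST b,c → push 0,7. Stack: [-4, 0, 7]
BINARY_OP * → 0 * 7 = 0. Stack: [-4, 0]
BINARY_OP + → -4 + 0 = -4. Stack: [-4]
STORE_FAST k → k=-4. Stack: []
LOAD_FAST v → push 4. Stack: [4]
LOAD_CONST → push 8. Stack: [4, 8]
BINARY_OP + → 4 + 8 = 12. Stack: [12]
STORE_FAST s → s=12. Stack: []
LOAD_FAST s → push 12. Stack: [12]
LOAD_CONST → push 5. Stack: [12, 5]
BINARY_OP % → 12 % 5 = 2. Stack: [2]
RETURN_VALUE → return 2.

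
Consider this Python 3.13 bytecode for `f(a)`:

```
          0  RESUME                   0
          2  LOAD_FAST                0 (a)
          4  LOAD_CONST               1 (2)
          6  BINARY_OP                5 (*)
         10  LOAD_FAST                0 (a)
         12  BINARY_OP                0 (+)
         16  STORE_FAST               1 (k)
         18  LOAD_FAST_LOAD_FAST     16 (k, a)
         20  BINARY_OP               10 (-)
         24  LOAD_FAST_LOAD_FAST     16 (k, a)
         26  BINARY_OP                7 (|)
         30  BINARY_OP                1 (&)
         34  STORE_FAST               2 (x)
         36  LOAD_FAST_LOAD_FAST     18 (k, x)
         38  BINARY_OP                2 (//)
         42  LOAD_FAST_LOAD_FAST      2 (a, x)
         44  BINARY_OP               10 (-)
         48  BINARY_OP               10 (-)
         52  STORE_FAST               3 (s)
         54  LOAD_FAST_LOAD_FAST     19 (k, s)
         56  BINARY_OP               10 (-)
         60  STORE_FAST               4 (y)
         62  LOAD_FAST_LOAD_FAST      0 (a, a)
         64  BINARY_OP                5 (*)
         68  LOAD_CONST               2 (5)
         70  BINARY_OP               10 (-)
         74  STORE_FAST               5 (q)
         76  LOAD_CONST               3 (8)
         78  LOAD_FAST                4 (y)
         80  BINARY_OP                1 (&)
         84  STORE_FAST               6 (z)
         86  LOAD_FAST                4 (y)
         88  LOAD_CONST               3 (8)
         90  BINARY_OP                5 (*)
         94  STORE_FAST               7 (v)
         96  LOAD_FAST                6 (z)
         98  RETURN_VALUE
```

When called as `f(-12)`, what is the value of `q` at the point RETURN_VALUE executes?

LOAD_FAST a → push -12. Stack: [-12]
LOAD_CONST → push 2. Stack: [-12, 2]
BINARY_OP * → -12 * 2 = -24. Stack: [-24]
LOAD_FAST a → push -12. Stack: [-24, -12]
BINARY_OP + → -24 + -12 = -36. Stack: [-36]
STORE_FAST k → k=-36. Stack: []
LOAD_FAST_LOAD_FAST k,a → push -36,-12. Stack: [-36, -12]
BINARY_OP - → -36 - -12 = -24. Stack: [-24]
LOAD_FAST_LOAD_FAST k,a → push -36,-12. Stack: [-24, -36, -12]
BINARY_OP | → -36 | -12 = -4. Stack: [-24, -4]
BINARY_OP & → -24 & -4 = -24. Stack: [-24]
STORE_FAST x → x=-24. Stack: []
LOAD_FAST_LOAD_FAST k,x → push -36,-24. Stack: [-36, -24]
BINARY_OP // → -36 // -24 = 1. Stack: [1]
LOAD_FAST_LOAD_FAST a,x → push -12,-24. Stack: [1, -12, -24]
BINARY_OP - → -12 - -24 = 12. Stack: [1, 12]
BINARY_OP - → 1 - 12 = -11. Stack: [-11]
STORE_FAST s → s=-11. Stack: []
LOAD_FAST_LOAD_FAST k,s → push -36,-11. Stack: [-36, -11]
BINARY_OP - → -36 - -11 = -25. Stack: [-25]
STORE_FAST y → y=-25. Stack: []
LOAD_FAST_LOAD_FAST a,a → push -12,-12. Stack: [-12, -12]
BINARY_OP * → -12 * -12 = 144. Stack: [144]
LOAD_CONST → push 5. Stack: [144, 5]
BINARY_OP - → 144 - 5 = 139. Stack: [139]
STORE_FAST q → q=139. Stack: []
LOAD_CONST → push 8. Stack: [8]
LOAD_FAST y → push -25. Stack: [8, -25]
BINARY_OP & → 8 & -25 = 0. Stack: [0]
STORE_FAST z → z=0. Stack: []
LOAD_FAST y → push -25. Stack: [-25]
LOAD_CONST → push 8. Stack: [-25, 8]
BINARY_OP * → -25 * 8 = -200. Stack: [-200]
STORE_FAST v → v=-200. Stack: []
LOAD_FAST z → push 0. Stack: [0]
RETURN_VALUE → return 0.

139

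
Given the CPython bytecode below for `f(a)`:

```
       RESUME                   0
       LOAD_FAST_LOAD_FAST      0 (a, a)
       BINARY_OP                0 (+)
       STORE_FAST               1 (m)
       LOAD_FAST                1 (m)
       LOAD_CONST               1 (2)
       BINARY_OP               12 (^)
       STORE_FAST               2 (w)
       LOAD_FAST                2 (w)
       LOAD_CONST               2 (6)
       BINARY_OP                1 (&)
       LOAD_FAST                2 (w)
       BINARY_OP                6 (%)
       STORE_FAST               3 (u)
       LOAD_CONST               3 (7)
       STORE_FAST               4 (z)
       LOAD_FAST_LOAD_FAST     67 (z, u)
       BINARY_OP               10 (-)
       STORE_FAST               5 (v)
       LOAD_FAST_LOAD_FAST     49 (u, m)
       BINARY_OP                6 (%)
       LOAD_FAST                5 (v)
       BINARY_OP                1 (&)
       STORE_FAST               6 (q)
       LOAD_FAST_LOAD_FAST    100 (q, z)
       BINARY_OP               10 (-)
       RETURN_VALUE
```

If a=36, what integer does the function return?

LOAD_FAST_LOAD_FAST a,a → push 36,36. Stack: [36, 36]
BINARY_OP + → 36 + 36 = 72. Stack: [72]
STORE_FAST m → m=72. Stack: []
LOAD_FAST m → push 72. Stack: [72]
LOAD_CONST → push 2. Stack: [72, 2]
BINARY_OP ^ → 72 ^ 2 = 74. Stack: [74]
STORE_FAST w → w=74. Stack: []
LOAD_FAST w → push 74. Stack: [74]
LOAD_CONST → push 6. Stack: [74, 6]
BINARY_OP & → 74 & 6 = 2. Stack: [2]
LOAD_FAST w → push 74. Stack: [2, 74]
BINARY_OP % → 2 % 74 = 2. Stack: [2]
STORE_FAST u → u=2. Stack: []
LOAD_CONST → push 7. Stack: [7]
STORE_FAST z → z=7. Stack: []
LOAD_FAST_LOAD_FAST z,u → push 7,2. Stack: [7, 2]
BINARY_OP - → 7 - 2 = 5. Stack: [5]
STORE_FAST v → v=5. Stack: []
LOAD_FAST_LOAD_FAST u,m → push 2,72. Stack: [2, 72]
BINARY_OP % → 2 % 72 = 2. Stack: [2]
LOAD_FAST v → push 5. Stack: [2, 5]
BINARY_OP & → 2 & 5 = 0. Stack: [0]
STORE_FAST q → q=0. Stack: []
LOAD_FAST_LOAD_FAST q,z → push 0,7. Stack: [0, 7]
BINARY_OP - → 0 - 7 = -7. Stack: [-7]
RETURN_VALUE → return -7.

-7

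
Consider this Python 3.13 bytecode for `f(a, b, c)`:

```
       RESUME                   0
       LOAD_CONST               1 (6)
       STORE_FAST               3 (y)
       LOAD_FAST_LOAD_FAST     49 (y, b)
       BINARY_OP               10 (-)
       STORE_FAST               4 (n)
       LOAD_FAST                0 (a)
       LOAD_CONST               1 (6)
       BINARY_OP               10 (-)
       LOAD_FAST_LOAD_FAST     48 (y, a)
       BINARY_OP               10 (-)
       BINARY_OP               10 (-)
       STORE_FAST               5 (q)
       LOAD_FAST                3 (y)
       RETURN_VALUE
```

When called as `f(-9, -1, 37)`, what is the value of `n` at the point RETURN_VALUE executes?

LOAD_CONST → push 6. Stack: [6]
STORE_FAST y → y=6. Stack: []
LOAD_FAST_LOAD_FAST y,b → push 6,-1. Stack: [6, -1]
BINARY_OP - → 6 - -1 = 7. Stack: [7]
STORE_FAST n → n=7. Stack: []
LOAD_FAST a → push -9. Stack: [-9]
LOAD_CONST → push 6. Stack: [-9, 6]
BINARY_OP - → -9 - 6 = -15. Stack: [-15]
LOAD_FAST_LOAD_FAST y,a → push 6,-9. Stack: [-15, 6, -9]
BINARY_OP - → 6 - -9 = 15. Stack: [-15, 15]
BINARY_OP - → -15 - 15 = -30. Stack: [-30]
STORE_FAST q → q=-30. Stack: []
LOAD_FAST y → push 6. Stack: [6]
RETURN_VALUE → return 6.

7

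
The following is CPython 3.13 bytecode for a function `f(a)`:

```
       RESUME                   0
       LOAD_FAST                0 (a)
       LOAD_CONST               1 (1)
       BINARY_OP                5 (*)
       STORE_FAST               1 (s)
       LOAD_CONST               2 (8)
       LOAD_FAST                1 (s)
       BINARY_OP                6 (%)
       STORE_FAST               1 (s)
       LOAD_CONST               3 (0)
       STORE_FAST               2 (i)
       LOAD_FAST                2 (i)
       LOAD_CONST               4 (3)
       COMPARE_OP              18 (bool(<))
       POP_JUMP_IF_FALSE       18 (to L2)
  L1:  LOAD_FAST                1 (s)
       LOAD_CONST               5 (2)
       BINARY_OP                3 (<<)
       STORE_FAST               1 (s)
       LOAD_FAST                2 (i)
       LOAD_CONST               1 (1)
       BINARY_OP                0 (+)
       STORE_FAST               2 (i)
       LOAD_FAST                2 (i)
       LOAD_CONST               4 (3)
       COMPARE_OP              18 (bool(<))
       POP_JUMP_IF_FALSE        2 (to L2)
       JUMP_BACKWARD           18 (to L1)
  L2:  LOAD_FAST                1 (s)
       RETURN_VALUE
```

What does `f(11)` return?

LOAD_FAST a → push 11. Stack: [11]
LOAD_CONST → push 1. Stack: [11, 1]
BINARY_OP * → 11 * 1 = 11. Stack: [11]
STORE_FAST s → s=11. Stack: []
LOAD_CONST → push 8. Stack: [8]
LOAD_FAST s → push 11. Stack: [8, 11]
BINARY_OP % → 8 % 11 = 8. Stack: [8]
STORE_FAST s → s=8. Stack: []
LOAD_CONST → push 0. Stack: [0]
STORE_FAST i → i=0. Stack: []
LOAD_FAST i → push 0. Stack: [0]
LOAD_CONST → push 3. Stack: [0, 3]
COMPARE_OP bool(<) → 0 vs 3 = True. Stack: [True]
POP_JUMP_IF_FALSE → pop True; no jump. Stack: []
LOAD_FAST s → push 8. Stack: [8]
LOAD_CONST → push 2. Stack: [8, 2]
BINARY_OP << → 8 << 2 = 32. Stack: [32]
STORE_FAST s → s=32. Stack: []
LOAD_FAST i → push 0. Stack: [0]
LOAD_CONST → push 1. Stack: [0, 1]
BINARY_OP + → 0 + 1 = 1. Stack: [1]
STORE_FAST i → i=1. Stack: []
LOAD_FAST i → push 1. Stack: [1]
LOAD_CONST → push 3. Stack: [1, 3]
COMPARE_OP bool(<) → 1 vs 3 = True. Stack: [True]
POP_JUMP_IF_FALSE → pop True; no jump. Stack: []
LOAD_FAST s → push 32. Stack: [32]
LOAD_CONST → push 2. Stack: [32, 2]
BINARY_OP << → 32 << 2 = 128. Stack: [128]
STORE_FAST s → s=128. Stack: []
LOAD_FAST i → push 1. Stack: [1]
LOAD_CONST → push 1. Stack: [1, 1]
BINARY_OP + → 1 + 1 = 2. Stack: [2]
STORE_FAST i → i=2. Stack: []
LOAD_FAST i → push 2. Stack: [2]
LOAD_CONST → push 3. Stack: [2, 3]
COMPARE_OP bool(<) → 2 vs 3 = True. Stack: [True]
POP_JUMP_IF_FALSE → pop True; no jump. Stack: []
LOAD_FAST s → push 128. Stack: [128]
LOAD_CONST → push 2. Stack: [128, 2]
BINARY_OP << → 128 << 2 = 512. Stack: [512]
STORE_FAST s → s=512. Stack: []
LOAD_FAST i → push 2. Stack: [2]
LOAD_CONST → push 1. Stack: [2, 1]
BINARY_OP + → 2 + 1 = 3. Stack: [3]
STORE_FAST i → i=3. Stack: []
LOAD_FAST i → push 3. Stack: [3]
LOAD_CONST → push 3. Stack: [3, 3]
COMPARE_OP bool(<) → 3 vs 3 = False. Stack: [False]
POP_JUMP_IF_FALSE → pop False; jump. Stack: []
LOAD_FAST s → push 512. Stack: [512]
RETURN_VALUE → return 512.

512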